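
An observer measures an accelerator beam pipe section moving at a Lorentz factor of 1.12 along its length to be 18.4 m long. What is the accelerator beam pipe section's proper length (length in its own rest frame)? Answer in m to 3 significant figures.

γ = 1.12 (given)
L₀ = γL = 1.12 × 18.4 = 20.6 m

L₀ ≈ 20.6 m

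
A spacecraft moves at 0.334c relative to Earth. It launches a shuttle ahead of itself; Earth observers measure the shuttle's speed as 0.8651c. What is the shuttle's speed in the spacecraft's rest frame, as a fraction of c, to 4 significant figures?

u' ≈ 0.7469c

Inverse velocity addition: u' = (u − v)/(1 − uv/c²)
= (0.8651 − 0.334)/(1 − 0.8651×0.334) = 0.5311/0.711057 = 0.7469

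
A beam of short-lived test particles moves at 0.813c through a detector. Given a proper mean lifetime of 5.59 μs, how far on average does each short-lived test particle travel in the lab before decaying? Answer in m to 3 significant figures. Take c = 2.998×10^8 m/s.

d ≈ 2340 m

γ = 1/√(1 − 0.813²) = 1.7174
Dilated lifetime: Δt = γτ₀ = 1.7174 × 5.59 μs = 9.6005 μs
d = vΔt = 0.813c × 9.6005 μs = 2.4374×10^8 m/s × 9.6005×10^-6 s = 2340 m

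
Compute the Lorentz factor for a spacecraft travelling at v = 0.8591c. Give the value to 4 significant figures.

γ = 1/√(1 − β²) = 1/√(1 − 0.8591²) = 1/√(0.261947) = 1.954

γ ≈ 1.954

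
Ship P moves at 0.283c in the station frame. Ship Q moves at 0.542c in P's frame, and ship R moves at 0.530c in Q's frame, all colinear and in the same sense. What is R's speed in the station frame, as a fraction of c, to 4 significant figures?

u ≈ 0.9030c

Compose boost 2: (0.542 + 0.283)/(1 + 0.542×0.283) = 0.8250/1.15339 = 0.715285
Compose boost 3: (0.530 + 0.715285)/(1 + 0.530×0.715285) = 1.24529/1.37910 = 0.9030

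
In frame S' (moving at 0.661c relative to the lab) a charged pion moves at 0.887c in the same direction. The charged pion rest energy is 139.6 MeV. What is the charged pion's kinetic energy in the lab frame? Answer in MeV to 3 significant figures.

u_lab = (0.887 + 0.661)/(1 + 0.887×0.661) = 0.975851
γ = 1/√(1 − 0.975851²) = 4.5780
K = (γ − 1)m₀c² = (4.5780 − 1) × 139.6 = 3.5780 × 139.6 = 499 MeV

K ≈ 499 MeV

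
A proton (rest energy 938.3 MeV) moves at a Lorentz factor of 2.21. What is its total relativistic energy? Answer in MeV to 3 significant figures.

E ≈ 2070 MeV

γ = 2.21 (given)
E = γm₀c² = 2.21 × 938.3 MeV = 2070 MeV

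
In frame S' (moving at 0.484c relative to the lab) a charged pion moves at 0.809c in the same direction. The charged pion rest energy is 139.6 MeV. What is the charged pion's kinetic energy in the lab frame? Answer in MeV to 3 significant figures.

K ≈ 238 MeV

u_lab = (0.809 + 0.484)/(1 + 0.809×0.484) = 0.929176
γ = 1/√(1 − 0.929176²) = 2.7053
K = (γ − 1)m₀c² = (2.7053 − 1) × 139.6 = 1.7053 × 139.6 = 238 MeV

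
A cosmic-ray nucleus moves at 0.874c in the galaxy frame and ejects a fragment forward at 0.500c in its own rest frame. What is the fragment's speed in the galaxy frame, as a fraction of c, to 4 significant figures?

u ≈ 0.9562c

Compose boost 2: (0.500 + 0.874)/(1 + 0.500×0.874) = 1.374/1.43700 = 0.9562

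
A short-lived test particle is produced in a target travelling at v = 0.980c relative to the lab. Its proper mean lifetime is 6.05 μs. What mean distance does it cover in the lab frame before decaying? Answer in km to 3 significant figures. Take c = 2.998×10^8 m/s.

d ≈ 8.93 km

γ = 1/√(1 − 0.980²) = 5.0252
Dilated lifetime: Δt = γτ₀ = 5.0252 × 6.05 μs = 30.402 μs
d = vΔt = 0.980c × 30.402 μs = 2.9380×10^8 m/s × 3.0402×10^-5 s = 8.93 km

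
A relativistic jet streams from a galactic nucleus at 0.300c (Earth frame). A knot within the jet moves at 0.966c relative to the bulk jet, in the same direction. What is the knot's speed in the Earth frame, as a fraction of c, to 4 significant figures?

Relativistic velocity addition: u = (u' + v)/(1 + u'v/c²)
= (0.966 + 0.300)/(1 + 0.966×0.300) = 1.266/1.28980 = 0.9815

u ≈ 0.9815c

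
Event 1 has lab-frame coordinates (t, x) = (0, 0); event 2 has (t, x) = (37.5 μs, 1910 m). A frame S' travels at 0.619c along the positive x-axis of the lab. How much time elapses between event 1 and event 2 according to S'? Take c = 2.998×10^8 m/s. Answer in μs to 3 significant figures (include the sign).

γ = 1/√(1 − 0.619²) = 1.2733
Δt' = γ(Δt − vΔx/c²) = 1.2733 × (37.5 μs − 0.619×1910 m / (2.998×10^8 m/s))
= 1.2733 × (33.556 μs) = 42.7 μs

Δt' ≈ 42.7 μs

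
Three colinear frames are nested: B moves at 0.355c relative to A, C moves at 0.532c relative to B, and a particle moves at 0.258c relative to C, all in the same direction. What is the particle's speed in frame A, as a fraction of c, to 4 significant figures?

u ≈ 0.8420c

Compose boost 2: (0.532 + 0.355)/(1 + 0.532×0.355) = 0.8870/1.18886 = 0.746093
Compose boost 3: (0.258 + 0.746093)/(1 + 0.258×0.746093) = 1.00409/1.19249 = 0.8420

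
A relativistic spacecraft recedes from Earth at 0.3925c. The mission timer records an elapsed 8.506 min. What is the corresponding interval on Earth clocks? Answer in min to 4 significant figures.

γ = 1/√(1 − 0.3925²) = 1.08725
Time dilation: Δt = γτ₀ = 1.08725 × 8.506 min = 9.248 min

Δt ≈ 9.248 min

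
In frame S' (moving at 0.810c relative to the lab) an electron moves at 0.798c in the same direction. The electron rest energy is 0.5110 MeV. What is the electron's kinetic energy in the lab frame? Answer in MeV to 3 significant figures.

K ≈ 1.87 MeV

u_lab = (0.798 + 0.810)/(1 + 0.798×0.810) = 0.976688
γ = 1/√(1 − 0.976688²) = 4.6585
K = (γ − 1)m₀c² = (4.6585 − 1) × 0.5110 = 3.6585 × 0.5110 = 1.87 MeV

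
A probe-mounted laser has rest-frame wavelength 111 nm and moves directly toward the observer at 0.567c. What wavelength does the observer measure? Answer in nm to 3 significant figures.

λ_obs ≈ 58.3 nm

Relativistic Doppler: λ_obs = λ_src √((1−β)/(1+β))
= 111 × √(0.43300/1.5670) = 111 × 0.52567 = 58.3 nm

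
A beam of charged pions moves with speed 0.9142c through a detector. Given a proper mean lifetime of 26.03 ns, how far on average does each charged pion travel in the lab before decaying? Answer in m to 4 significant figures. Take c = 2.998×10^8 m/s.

d ≈ 17.60 m

γ = 1/√(1 − 0.9142²) = 2.46753
Dilated lifetime: Δt = γτ₀ = 2.46753 × 26.03 ns = 64.2298 ns
d = vΔt = 0.9142c × 64.2298 ns = 2.74077×10^8 m/s × 6.42298×10^-8 s = 17.60 m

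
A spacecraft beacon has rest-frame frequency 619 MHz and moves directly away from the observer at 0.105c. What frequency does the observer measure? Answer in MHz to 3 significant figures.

f_obs ≈ 557 MHz

Relativistic Doppler: f_obs = f_src √((1−β)/(1+β))
= 619 × √(0.89500/1.1050) = 619 × 0.89997 = 557 MHz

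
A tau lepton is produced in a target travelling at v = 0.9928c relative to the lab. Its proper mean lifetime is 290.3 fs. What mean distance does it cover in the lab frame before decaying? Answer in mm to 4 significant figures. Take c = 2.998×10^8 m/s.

d ≈ 0.7213 mm

γ = 1/√(1 − 0.9928²) = 8.34837
Dilated lifetime: Δt = γτ₀ = 8.34837 × 290.3 fs = 2423.53 fs
d = vΔt = 0.9928c × 2423.53 fs = 2.97641×10^8 m/s × 2.42353×10^-12 s = 0.7213 mm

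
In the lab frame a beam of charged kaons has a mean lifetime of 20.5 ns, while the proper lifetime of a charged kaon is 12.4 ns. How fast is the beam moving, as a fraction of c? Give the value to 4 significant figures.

γ = Δt/τ₀ = 20.5/12.4 = 1.65323
β = √(1 − 1/γ²) = √(1 − 1/1.65323²) = 0.7963

β ≈ 0.7963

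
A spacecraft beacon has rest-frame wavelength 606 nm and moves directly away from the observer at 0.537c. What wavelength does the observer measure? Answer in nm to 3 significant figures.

Relativistic Doppler: λ_obs = λ_src √((1+β)/(1−β))
= 606 × √(1.5370/0.46300) = 606 × 1.8220 = 1100 nm

λ_obs ≈ 1100 nm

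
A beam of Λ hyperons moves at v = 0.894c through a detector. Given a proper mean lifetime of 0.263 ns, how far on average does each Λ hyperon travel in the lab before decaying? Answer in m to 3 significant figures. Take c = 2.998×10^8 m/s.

d ≈ 0.157 m

γ = 1/√(1 − 0.894²) = 2.2318
Dilated lifetime: Δt = γτ₀ = 2.2318 × 0.263 ns = 0.58697 ns
d = vΔt = 0.894c × 0.58697 ns = 2.6802×10^8 m/s × 5.8697×10^-10 s = 0.157 m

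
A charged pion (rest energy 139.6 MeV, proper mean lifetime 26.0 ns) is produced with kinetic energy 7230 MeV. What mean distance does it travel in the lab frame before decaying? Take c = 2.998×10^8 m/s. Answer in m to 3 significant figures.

d ≈ 411 m

γ = 1 + K/(m₀c²) = 1 + 7230/139.6 = 52.791
β = √(1 − 1/γ²) = 0.99982
Dilated lifetime: γτ₀ = 52.791 × 26.0 ns = 1372.6 ns
d = βc·γτ₀ = 0.99982 × (2.998×10^8 m/s) × 1.3726×10^-6 s = 411 m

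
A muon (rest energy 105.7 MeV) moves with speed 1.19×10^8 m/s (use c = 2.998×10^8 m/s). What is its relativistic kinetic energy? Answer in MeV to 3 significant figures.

β = v/c = 1.19×10^8 / 2.998×10^8 = 0.39693
γ = 1/√(1 − 0.39693²) = 1.0895
K = (γ − 1)m₀c² = (1.0895 − 1) × 105.7 MeV = 0.089505 × 105.7 MeV = 9.46 MeV

K ≈ 9.46 MeV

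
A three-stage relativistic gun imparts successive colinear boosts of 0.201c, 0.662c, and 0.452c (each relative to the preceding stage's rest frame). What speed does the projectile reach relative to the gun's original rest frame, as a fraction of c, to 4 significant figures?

u ≈ 0.9028c

Compose boost 2: (0.662 + 0.201)/(1 + 0.662×0.201) = 0.8630/1.13306 = 0.761653
Compose boost 3: (0.452 + 0.761653)/(1 + 0.452×0.761653) = 1.21365/1.34427 = 0.9028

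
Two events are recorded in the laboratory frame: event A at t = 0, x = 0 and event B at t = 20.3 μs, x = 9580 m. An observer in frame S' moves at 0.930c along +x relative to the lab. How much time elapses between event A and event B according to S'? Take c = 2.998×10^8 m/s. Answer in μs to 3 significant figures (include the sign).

Δt' ≈ -25.6 μs

γ = 1/√(1 − 0.930²) = 2.7206
Δt' = γ(Δt − vΔx/c²) = 2.7206 × (20.3 μs − 0.930×9580 m / (2.998×10^8 m/s))
= 2.7206 × (-9.4178 μs) = -25.6 μs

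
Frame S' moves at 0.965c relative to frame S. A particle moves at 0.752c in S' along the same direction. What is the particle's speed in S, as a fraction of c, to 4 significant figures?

u ≈ 0.9950c

Relativistic velocity addition: u = (u' + v)/(1 + u'v/c²)
= (0.752 + 0.965)/(1 + 0.752×0.965) = 1.717/1.72568 = 0.9950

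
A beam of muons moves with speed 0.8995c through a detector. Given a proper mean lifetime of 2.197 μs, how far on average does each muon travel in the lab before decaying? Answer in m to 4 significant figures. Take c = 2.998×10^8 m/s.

d ≈ 1356 m

γ = 1/√(1 − 0.8995²) = 2.28874
Dilated lifetime: Δt = γτ₀ = 2.28874 × 2.197 μs = 5.02837 μs
d = vΔt = 0.8995c × 5.02837 μs = 2.69670×10^8 m/s × 5.02837×10^-6 s = 1356 m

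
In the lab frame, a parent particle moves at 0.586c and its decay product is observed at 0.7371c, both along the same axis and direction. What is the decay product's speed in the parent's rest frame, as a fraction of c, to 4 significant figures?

Inverse velocity addition: u' = (u − v)/(1 − uv/c²)
= (0.7371 − 0.586)/(1 − 0.7371×0.586) = 0.1511/0.568059 = 0.2660

u' ≈ 0.2660c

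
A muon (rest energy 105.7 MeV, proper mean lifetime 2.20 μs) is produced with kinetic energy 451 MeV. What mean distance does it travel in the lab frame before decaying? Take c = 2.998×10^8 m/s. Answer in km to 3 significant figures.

d ≈ 3.41 km

γ = 1 + K/(m₀c²) = 1 + 451/105.7 = 5.2668
β = √(1 − 1/γ²) = 0.98181
Dilated lifetime: γτ₀ = 5.2668 × 2.20 μs = 11.587 μs
d = βc·γτ₀ = 0.98181 × (2.998×10^8 m/s) × 1.1587×10^-5 s = 3.41 km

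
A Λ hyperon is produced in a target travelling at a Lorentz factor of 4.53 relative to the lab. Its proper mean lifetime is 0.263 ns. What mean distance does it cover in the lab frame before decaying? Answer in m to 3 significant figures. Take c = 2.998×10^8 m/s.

β = √(1 − 1/γ²) = √(1 − 1/4.53²) = 0.97533
Dilated lifetime: Δt = γτ₀ = 4.53 × 0.263 ns = 1.1914 ns
d = vΔt = 0.97533c × 1.1914 ns = 2.9240×10^8 m/s × 1.1914×10^-9 s = 0.348 m

d ≈ 0.348 m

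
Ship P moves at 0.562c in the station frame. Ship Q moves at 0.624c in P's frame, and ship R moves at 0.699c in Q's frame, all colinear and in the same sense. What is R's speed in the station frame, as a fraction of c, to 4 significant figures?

u ≈ 0.9773c

Compose boost 2: (0.624 + 0.562)/(1 + 0.624×0.562) = 1.186/1.35069 = 0.878071
Compose boost 3: (0.699 + 0.878071)/(1 + 0.699×0.878071) = 1.57707/1.61377 = 0.9773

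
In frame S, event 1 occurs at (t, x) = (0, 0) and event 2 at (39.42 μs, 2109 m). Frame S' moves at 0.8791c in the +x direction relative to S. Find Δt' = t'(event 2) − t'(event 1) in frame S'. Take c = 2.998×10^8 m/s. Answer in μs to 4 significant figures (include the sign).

Δt' ≈ 69.73 μs

γ = 1/√(1 − 0.8791²) = 2.09803
Δt' = γ(Δt − vΔx/c²) = 2.09803 × (39.42 μs − 0.8791×2109 m / (2.998×10^8 m/s))
= 2.09803 × (33.2358 μs) = 69.73 μs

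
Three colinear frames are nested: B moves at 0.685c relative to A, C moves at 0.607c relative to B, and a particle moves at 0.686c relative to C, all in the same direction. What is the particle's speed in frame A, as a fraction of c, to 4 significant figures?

u ≈ 0.9831c

Compose boost 2: (0.607 + 0.685)/(1 + 0.607×0.685) = 1.292/1.41580 = 0.912561
Compose boost 3: (0.686 + 0.912561)/(1 + 0.686×0.912561) = 1.59856/1.62602 = 0.9831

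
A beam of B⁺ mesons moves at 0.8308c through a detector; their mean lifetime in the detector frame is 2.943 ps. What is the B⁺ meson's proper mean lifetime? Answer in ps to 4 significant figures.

γ = 1/√(1 − 0.8308²) = 1.79672
Proper time: τ₀ = Δt/γ = 2.943/1.79672 = 1.638 ps

τ₀ ≈ 1.638 ps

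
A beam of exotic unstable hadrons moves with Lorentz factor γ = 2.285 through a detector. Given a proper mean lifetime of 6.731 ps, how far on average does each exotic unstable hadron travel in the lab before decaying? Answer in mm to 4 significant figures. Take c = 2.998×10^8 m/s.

β = √(1 − 1/γ²) = √(1 − 1/2.285²) = 0.899152
Dilated lifetime: Δt = γτ₀ = 2.285 × 6.731 ps = 15.3803 ps
d = vΔt = 0.899152c × 15.3803 ps = 2.69566×10^8 m/s × 1.53803×10^-11 s = 4.146 mm

d ≈ 4.146 mm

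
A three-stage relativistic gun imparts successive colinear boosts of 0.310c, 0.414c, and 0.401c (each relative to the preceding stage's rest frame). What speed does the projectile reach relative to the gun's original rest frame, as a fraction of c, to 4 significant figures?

Compose boost 2: (0.414 + 0.310)/(1 + 0.414×0.310) = 0.7240/1.12834 = 0.641651
Compose boost 3: (0.401 + 0.641651)/(1 + 0.401×0.641651) = 1.04265/1.25730 = 0.8293

u ≈ 0.8293c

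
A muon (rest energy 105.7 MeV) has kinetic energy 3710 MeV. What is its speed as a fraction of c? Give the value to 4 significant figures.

γ = 1 + K/(m₀c²) = 1 + 3710/105.7 = 36.0993
β = √(1 − 1/γ²) = 0.9996

β ≈ 0.9996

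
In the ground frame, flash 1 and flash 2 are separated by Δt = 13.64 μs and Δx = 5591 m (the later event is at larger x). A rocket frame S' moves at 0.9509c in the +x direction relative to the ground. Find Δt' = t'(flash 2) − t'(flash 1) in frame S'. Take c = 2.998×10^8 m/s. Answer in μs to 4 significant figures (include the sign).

Δt' ≈ -13.23 μs

γ = 1/√(1 − 0.9509²) = 3.23104
Δt' = γ(Δt − vΔx/c²) = 3.23104 × (13.64 μs − 0.9509×5591 m / (2.998×10^8 m/s))
= 3.23104 × (-4.09343 μs) = -13.23 μs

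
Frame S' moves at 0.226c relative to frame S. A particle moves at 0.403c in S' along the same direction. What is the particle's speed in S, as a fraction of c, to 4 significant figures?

u ≈ 0.5765c

Relativistic velocity addition: u = (u' + v)/(1 + u'v/c²)
= (0.403 + 0.226)/(1 + 0.403×0.226) = 0.6290/1.09108 = 0.5765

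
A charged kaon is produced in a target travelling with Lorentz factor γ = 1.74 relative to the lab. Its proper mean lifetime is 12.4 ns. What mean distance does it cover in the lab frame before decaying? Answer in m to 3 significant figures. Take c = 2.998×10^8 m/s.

d ≈ 5.29 m

β = √(1 − 1/γ²) = √(1 − 1/1.74²) = 0.81836
Dilated lifetime: Δt = γτ₀ = 1.74 × 12.4 ns = 21.576 ns
d = vΔt = 0.81836c × 21.576 ns = 2.4534×10^8 m/s × 2.1576×10^-8 s = 5.29 m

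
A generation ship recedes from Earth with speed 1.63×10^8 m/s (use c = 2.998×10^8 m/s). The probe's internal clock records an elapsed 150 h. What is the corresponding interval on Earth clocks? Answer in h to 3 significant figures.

β = v/c = 1.63×10^8 / 2.998×10^8 = 0.54370
γ = 1/√(1 − 0.54370²) = 1.1915
Time dilation: Δt = γτ₀ = 1.1915 × 150 h = 179 h

Δt ≈ 179 h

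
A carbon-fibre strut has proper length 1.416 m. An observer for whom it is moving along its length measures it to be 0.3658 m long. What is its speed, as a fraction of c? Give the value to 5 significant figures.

γ = L₀/L = 1.416/0.3658 = 3.870968
β = √(1 − 1/γ²) = 0.96606

β ≈ 0.96606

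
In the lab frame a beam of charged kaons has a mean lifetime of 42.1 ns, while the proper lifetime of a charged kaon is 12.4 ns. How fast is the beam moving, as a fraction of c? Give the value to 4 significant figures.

β ≈ 0.9556

γ = Δt/τ₀ = 42.1/12.4 = 3.39516
β = √(1 − 1/γ²) = √(1 − 1/3.39516²) = 0.9556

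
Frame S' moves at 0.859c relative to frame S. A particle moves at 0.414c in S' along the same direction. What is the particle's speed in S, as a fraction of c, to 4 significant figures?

Relativistic velocity addition: u = (u' + v)/(1 + u'v/c²)
= (0.414 + 0.859)/(1 + 0.414×0.859) = 1.273/1.35563 = 0.9390

u ≈ 0.9390c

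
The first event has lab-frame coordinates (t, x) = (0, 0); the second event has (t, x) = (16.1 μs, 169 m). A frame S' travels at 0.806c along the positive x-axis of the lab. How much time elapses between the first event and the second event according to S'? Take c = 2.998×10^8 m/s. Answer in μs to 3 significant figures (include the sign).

Δt' ≈ 26.4 μs

γ = 1/√(1 − 0.806²) = 1.6894
Δt' = γ(Δt − vΔx/c²) = 1.6894 × (16.1 μs − 0.806×169 m / (2.998×10^8 m/s))
= 1.6894 × (15.646 μs) = 26.4 μs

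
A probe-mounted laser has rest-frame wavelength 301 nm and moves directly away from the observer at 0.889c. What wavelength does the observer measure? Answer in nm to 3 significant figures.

λ_obs ≈ 1240 nm

Relativistic Doppler: λ_obs = λ_src √((1+β)/(1−β))
= 301 × √(1.8890/0.11100) = 301 × 4.1253 = 1240 nm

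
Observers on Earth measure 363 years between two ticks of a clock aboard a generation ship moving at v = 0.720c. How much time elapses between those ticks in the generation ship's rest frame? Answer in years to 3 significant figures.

γ = 1/√(1 − 0.720²) = 1.4410
Proper time: τ₀ = Δt/γ = 363/1.4410 = 252 years

τ₀ ≈ 252 years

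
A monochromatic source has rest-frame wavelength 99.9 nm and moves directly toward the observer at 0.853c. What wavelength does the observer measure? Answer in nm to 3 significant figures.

λ_obs ≈ 28.1 nm

Relativistic Doppler: λ_obs = λ_src √((1−β)/(1+β))
= 99.9 × √(0.14700/1.8530) = 99.9 × 0.28166 = 28.1 nm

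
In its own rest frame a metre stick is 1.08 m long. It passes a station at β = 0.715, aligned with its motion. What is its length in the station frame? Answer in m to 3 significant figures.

L ≈ 0.755 m

γ = 1/√(1 − 0.715²) = 1.4304
Length contraction: L = L₀/γ = 1.08/1.4304 = 0.755 m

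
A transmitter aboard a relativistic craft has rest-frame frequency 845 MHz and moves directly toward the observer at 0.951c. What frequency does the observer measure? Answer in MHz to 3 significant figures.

Relativistic Doppler: f_obs = f_src √((1+β)/(1−β))
= 845 × √(1.9510/0.049000) = 845 × 6.3100 = 5330 MHz

f_obs ≈ 5330 MHz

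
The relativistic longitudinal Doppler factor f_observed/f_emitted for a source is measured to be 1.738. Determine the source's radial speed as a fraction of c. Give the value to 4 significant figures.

f_obs/f_src = √((1+β)/(1−β)) = 1.738  ⇒  (1+β)/(1−β) = 3.02064
β = |1 − D²|/(1 + D²) = |1 − 3.02064|/(1 + 3.02064) = 0.5026

β ≈ 0.5026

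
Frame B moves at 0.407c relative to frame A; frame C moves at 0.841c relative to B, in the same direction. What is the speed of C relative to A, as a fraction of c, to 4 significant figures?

u ≈ 0.9298c

Compose boost 2: (0.841 + 0.407)/(1 + 0.841×0.407) = 1.248/1.34229 = 0.9298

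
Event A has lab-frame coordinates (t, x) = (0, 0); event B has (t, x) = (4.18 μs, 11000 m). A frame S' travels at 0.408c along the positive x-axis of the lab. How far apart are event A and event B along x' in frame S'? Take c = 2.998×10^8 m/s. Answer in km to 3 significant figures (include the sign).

γ = 1/√(1 − 0.408²) = 1.0953
Δx' = γ(Δx − vΔt) = 1.0953 × (11000 m − 0.408×(2.998×10^8 m/s)×4.18×10^-6 s)
= 1.0953 × (10489 m) = 11.5 km

Δx' ≈ 11.5 km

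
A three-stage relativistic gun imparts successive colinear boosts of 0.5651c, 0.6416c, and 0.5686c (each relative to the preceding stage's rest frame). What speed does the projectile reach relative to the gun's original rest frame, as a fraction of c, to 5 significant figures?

Compose boost 2: (0.6416 + 0.5651)/(1 + 0.6416×0.5651) = 1.2067/1.362568 = 0.8856071
Compose boost 3: (0.5686 + 0.8856071)/(1 + 0.5686×0.8856071) = 1.454207/1.503556 = 0.96718

u ≈ 0.96718c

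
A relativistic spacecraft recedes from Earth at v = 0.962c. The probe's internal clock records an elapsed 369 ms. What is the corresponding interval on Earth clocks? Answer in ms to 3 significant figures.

γ = 1/√(1 − 0.962²) = 3.6623
Time dilation: Δt = γτ₀ = 3.6623 × 369 ms = 1350 ms

Δt ≈ 1350 ms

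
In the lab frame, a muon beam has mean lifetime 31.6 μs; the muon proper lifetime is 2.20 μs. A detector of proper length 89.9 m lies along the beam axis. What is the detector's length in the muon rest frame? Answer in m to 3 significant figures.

L ≈ 6.26 m

Time dilation ⇒ γ = Δt/τ₀ = 31.6/2.20 = 14.364
Length contraction: L = L₀/γ = 89.9/14.364 = 6.26 m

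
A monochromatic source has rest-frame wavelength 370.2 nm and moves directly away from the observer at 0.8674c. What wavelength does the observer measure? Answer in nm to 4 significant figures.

λ_obs ≈ 1389 nm

Relativistic Doppler: λ_obs = λ_src √((1+β)/(1−β))
= 370.2 × √(1.86740/0.132600) = 370.2 × 3.75273 = 1389 nm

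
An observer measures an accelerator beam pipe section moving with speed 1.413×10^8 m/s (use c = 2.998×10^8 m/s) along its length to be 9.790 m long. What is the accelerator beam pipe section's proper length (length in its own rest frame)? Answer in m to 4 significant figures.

L₀ ≈ 11.10 m

β = v/c = 1.413×10^8 / 2.998×10^8 = 0.471314
γ = 1/√(1 − 0.471314²) = 1.13383
L₀ = γL = 1.13383 × 9.790 = 11.10 m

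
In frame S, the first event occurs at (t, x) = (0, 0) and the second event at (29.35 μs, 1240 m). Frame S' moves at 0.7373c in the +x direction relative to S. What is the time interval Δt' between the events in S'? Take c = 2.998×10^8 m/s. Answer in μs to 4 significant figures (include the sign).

Δt' ≈ 38.93 μs

γ = 1/√(1 − 0.7373²) = 1.48024
Δt' = γ(Δt − vΔx/c²) = 1.48024 × (29.35 μs − 0.7373×1240 m / (2.998×10^8 m/s))
= 1.48024 × (26.3005 μs) = 38.93 μs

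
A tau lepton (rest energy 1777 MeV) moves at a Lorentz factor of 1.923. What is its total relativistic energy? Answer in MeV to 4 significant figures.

E ≈ 3417 MeV

γ = 1.923 (given)
E = γm₀c² = 1.923 × 1777 MeV = 3417 MeV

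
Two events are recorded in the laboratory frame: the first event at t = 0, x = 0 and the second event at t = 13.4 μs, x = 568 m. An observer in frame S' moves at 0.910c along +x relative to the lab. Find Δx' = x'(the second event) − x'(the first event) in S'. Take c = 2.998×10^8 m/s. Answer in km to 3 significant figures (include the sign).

γ = 1/√(1 − 0.910²) = 2.4119
Δx' = γ(Δx − vΔt) = 2.4119 × (568 m − 0.910×(2.998×10^8 m/s)×13.4×10^-6 s)
= 2.4119 × (-3087.8 m) = -7.45 km

Δx' ≈ -7.45 km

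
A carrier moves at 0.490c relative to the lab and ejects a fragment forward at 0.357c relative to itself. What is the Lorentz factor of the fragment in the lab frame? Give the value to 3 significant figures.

γ ≈ 1.44

u_lab = (0.357 + 0.490)/(1 + 0.357×0.490) = 0.8470/1.17493 = 0.720894
γ = 1/√(1 − 0.720894²) = 1.44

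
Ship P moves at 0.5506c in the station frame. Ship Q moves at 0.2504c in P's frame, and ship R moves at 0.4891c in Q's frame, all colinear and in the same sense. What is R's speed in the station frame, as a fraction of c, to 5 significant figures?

Compose boost 2: (0.2504 + 0.5506)/(1 + 0.2504×0.5506) = 0.80100/1.137870 = 0.7039467
Compose boost 3: (0.4891 + 0.7039467)/(1 + 0.4891×0.7039467) = 1.193047/1.344300 = 0.88749

u ≈ 0.88749c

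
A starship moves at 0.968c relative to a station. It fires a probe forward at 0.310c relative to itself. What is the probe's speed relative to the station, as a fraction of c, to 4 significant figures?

Relativistic velocity addition: u = (u' + v)/(1 + u'v/c²)
= (0.310 + 0.968)/(1 + 0.310×0.968) = 1.278/1.30008 = 0.9830

u ≈ 0.9830c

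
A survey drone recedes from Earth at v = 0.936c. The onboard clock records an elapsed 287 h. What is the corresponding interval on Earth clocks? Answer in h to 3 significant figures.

Δt ≈ 815 h

γ = 1/√(1 − 0.936²) = 2.8409
Time dilation: Δt = γτ₀ = 2.8409 × 287 h = 815 h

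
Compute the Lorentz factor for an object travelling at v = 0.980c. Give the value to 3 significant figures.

γ ≈ 5.03

γ = 1/√(1 − β²) = 1/√(1 − 0.980²) = 1/√(0.039600) = 5.03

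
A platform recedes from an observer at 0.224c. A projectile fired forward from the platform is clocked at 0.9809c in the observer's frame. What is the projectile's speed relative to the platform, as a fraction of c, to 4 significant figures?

u' ≈ 0.9700c

Inverse velocity addition: u' = (u − v)/(1 − uv/c²)
= (0.9809 − 0.224)/(1 − 0.9809×0.224) = 0.7569/0.780278 = 0.9700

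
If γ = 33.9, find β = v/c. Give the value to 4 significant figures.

β ≈ 0.9996

β = √(1 − 1/γ²) = √(1 − 1/33.9²) = √(0.999130) = 0.9996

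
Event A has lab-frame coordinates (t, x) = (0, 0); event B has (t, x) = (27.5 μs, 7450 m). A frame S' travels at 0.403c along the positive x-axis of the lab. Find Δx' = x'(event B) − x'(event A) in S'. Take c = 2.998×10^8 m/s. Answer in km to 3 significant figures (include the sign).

Δx' ≈ 4.51 km

γ = 1/√(1 − 0.403²) = 1.0927
Δx' = γ(Δx − vΔt) = 1.0927 × (7450 m − 0.403×(2.998×10^8 m/s)×27.5×10^-6 s)
= 1.0927 × (4127.5 m) = 4.51 km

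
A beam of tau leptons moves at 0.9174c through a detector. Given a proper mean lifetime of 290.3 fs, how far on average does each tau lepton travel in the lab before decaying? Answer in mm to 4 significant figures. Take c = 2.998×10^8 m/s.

d ≈ 0.2006 mm

γ = 1/√(1 − 0.9174²) = 2.51278
Dilated lifetime: Δt = γτ₀ = 2.51278 × 290.3 fs = 729.459 fs
d = vΔt = 0.9174c × 729.459 fs = 2.75037×10^8 m/s × 7.29459×10^-13 s = 0.2006 mm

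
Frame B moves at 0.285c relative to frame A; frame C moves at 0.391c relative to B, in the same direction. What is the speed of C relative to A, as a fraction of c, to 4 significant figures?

Compose boost 2: (0.391 + 0.285)/(1 + 0.391×0.285) = 0.6760/1.11143 = 0.6082

u ≈ 0.6082c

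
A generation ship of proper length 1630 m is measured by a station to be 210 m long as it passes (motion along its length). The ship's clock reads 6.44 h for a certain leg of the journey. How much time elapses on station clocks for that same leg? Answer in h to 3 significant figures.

Length contraction ⇒ γ = L₀/L = 1630/210 = 7.7619
Time dilation: Δt = γτ₀ = 7.7619 × 6.44 h = 50.0 h

Δt ≈ 50.0 h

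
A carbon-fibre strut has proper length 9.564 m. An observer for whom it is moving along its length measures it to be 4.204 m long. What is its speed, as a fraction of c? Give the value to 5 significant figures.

β ≈ 0.89821

γ = L₀/L = 9.564/4.204 = 2.274976
β = √(1 − 1/γ²) = 0.89821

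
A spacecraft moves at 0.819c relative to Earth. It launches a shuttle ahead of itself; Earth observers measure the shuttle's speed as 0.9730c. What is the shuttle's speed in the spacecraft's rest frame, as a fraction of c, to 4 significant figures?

Inverse velocity addition: u' = (u − v)/(1 − uv/c²)
= (0.9730 − 0.819)/(1 − 0.9730×0.819) = 0.1540/0.203113 = 0.7582

u' ≈ 0.7582c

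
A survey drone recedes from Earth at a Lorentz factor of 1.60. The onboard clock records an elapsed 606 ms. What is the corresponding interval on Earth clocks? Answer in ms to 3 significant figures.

Δt ≈ 970 ms

γ = 1.60 (given)
Time dilation: Δt = γτ₀ = 1.60 × 606 ms = 970 ms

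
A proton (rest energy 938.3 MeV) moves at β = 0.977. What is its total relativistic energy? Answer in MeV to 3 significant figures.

γ = 1/√(1 − 0.977²) = 4.6896
E = γm₀c² = 4.6896 × 938.3 MeV = 4400 MeV

E ≈ 4400 MeV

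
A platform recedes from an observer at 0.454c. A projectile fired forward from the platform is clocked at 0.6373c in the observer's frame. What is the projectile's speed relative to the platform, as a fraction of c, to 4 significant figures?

u' ≈ 0.2579c

Inverse velocity addition: u' = (u − v)/(1 − uv/c²)
= (0.6373 − 0.454)/(1 − 0.6373×0.454) = 0.1833/0.710666 = 0.2579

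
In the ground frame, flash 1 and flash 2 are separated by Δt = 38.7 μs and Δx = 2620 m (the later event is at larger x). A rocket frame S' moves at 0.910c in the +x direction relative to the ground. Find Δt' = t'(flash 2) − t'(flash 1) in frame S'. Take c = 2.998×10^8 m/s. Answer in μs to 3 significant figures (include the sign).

γ = 1/√(1 − 0.910²) = 2.4119
Δt' = γ(Δt − vΔx/c²) = 2.4119 × (38.7 μs − 0.910×2620 m / (2.998×10^8 m/s))
= 2.4119 × (30.747 μs) = 74.2 μs

Δt' ≈ 74.2 μs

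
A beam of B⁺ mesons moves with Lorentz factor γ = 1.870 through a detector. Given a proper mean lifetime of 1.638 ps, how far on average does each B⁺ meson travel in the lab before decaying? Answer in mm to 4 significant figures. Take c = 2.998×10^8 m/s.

d ≈ 0.7760 mm

β = √(1 − 1/γ²) = √(1 − 1/1.870²) = 0.845004
Dilated lifetime: Δt = γτ₀ = 1.870 × 1.638 ps = 3.06306 ps
d = vΔt = 0.845004c × 3.06306 ps = 2.53332×10^8 m/s × 3.06306×10^-12 s = 0.7760 mm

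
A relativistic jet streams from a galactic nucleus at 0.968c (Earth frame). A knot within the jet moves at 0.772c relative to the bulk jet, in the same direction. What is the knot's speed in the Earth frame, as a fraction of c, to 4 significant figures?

u ≈ 0.9958c

Relativistic velocity addition: u = (u' + v)/(1 + u'v/c²)
= (0.772 + 0.968)/(1 + 0.772×0.968) = 1.740/1.74730 = 0.9958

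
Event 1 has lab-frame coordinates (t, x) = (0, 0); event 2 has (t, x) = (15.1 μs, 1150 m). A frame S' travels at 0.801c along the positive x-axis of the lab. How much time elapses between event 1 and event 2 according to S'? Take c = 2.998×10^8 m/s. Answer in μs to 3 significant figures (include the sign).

Δt' ≈ 20.1 μs

γ = 1/√(1 − 0.801²) = 1.6704
Δt' = γ(Δt − vΔx/c²) = 1.6704 × (15.1 μs − 0.801×1150 m / (2.998×10^8 m/s))
= 1.6704 × (12.027 μs) = 20.1 μs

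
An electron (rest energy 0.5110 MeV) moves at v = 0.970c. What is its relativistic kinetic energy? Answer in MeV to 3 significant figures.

γ = 1/√(1 − 0.970²) = 4.1135
K = (γ − 1)m₀c² = (4.1135 − 1) × 0.5110 MeV = 3.1135 × 0.5110 MeV = 1.59 MeV

K ≈ 1.59 MeV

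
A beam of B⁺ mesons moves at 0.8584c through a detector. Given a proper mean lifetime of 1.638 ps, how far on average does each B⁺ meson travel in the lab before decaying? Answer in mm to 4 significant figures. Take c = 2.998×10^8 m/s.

d ≈ 0.8217 mm

γ = 1/√(1 − 0.8584²) = 1.94939
Dilated lifetime: Δt = γτ₀ = 1.94939 × 1.638 ps = 3.19310 ps
d = vΔt = 0.8584c × 3.19310 ps = 2.57348×10^8 m/s × 3.19310×10^-12 s = 0.8217 mm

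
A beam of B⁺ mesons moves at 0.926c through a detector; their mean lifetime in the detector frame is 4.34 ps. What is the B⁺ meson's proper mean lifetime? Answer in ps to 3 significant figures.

γ = 1/√(1 − 0.926²) = 2.6488
Proper time: τ₀ = Δt/γ = 4.34/2.6488 = 1.64 ps

τ₀ ≈ 1.64 ps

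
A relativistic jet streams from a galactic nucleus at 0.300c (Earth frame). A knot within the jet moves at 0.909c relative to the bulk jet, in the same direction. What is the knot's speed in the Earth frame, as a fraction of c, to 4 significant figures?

Relativistic velocity addition: u = (u' + v)/(1 + u'v/c²)
= (0.909 + 0.300)/(1 + 0.909×0.300) = 1.209/1.27270 = 0.9499

u ≈ 0.9499c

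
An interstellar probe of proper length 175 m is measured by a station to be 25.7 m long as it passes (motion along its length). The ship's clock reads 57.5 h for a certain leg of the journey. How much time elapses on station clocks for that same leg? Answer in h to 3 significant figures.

Δt ≈ 392 h

Length contraction ⇒ γ = L₀/L = 175/25.7 = 6.8093
Time dilation: Δt = γτ₀ = 6.8093 × 57.5 h = 392 h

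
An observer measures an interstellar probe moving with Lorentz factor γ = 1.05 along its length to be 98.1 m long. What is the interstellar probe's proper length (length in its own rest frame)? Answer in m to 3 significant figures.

L₀ ≈ 103 m

γ = 1.05 (given)
L₀ = γL = 1.05 × 98.1 = 103 m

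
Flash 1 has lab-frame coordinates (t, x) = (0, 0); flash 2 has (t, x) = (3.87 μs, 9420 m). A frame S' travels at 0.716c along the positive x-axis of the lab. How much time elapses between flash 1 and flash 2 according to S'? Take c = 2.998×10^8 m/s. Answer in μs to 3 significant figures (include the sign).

Δt' ≈ -26.7 μs

γ = 1/√(1 − 0.716²) = 1.4325
Δt' = γ(Δt − vΔx/c²) = 1.4325 × (3.87 μs − 0.716×9420 m / (2.998×10^8 m/s))
= 1.4325 × (-18.627 μs) = -26.7 μs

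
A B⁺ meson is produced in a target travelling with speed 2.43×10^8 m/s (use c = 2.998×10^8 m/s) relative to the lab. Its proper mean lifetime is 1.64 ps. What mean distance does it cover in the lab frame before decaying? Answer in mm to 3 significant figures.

β = v/c = 2.43×10^8 / 2.998×10^8 = 0.81054
γ = 1/√(1 − 0.81054²) = 1.7074
Dilated lifetime: Δt = γτ₀ = 1.7074 × 1.64 ps = 2.8002 ps
d = vΔt = 0.81054c × 2.8002 ps = 2.4300×10^8 m/s × 2.8002×10^-12 s = 0.680 mm

d ≈ 0.680 mm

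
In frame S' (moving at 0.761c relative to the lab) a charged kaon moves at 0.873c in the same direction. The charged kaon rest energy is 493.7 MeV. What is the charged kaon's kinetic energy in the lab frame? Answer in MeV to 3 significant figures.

K ≈ 2100 MeV

u_lab = (0.873 + 0.761)/(1 + 0.873×0.761) = 0.981763
γ = 1/√(1 − 0.981763²) = 5.2601
K = (γ − 1)m₀c² = (5.2601 − 1) × 493.7 = 4.2601 × 493.7 = 2100 MeV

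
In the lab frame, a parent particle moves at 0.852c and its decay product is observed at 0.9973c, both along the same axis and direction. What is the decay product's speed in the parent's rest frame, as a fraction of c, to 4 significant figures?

u' ≈ 0.9667c

Inverse velocity addition: u' = (u − v)/(1 − uv/c²)
= (0.9973 − 0.852)/(1 − 0.9973×0.852) = 0.1453/0.150300 = 0.9667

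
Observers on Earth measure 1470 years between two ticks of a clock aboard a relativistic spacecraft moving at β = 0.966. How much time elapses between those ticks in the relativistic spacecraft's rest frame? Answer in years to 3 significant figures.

τ₀ ≈ 380 years

γ = 1/√(1 − 0.966²) = 3.8678
Proper time: τ₀ = Δt/γ = 1470/3.8678 = 380 years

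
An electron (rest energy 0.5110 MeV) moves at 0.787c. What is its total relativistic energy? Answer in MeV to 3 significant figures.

E ≈ 0.828 MeV

γ = 1/√(1 − 0.787²) = 1.6209
E = γm₀c² = 1.6209 × 0.5110 MeV = 0.828 MeV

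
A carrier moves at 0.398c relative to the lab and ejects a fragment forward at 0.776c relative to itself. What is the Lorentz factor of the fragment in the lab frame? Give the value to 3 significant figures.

γ ≈ 2.26

u_lab = (0.776 + 0.398)/(1 + 0.776×0.398) = 1.174/1.30885 = 0.896972
γ = 1/√(1 − 0.896972²) = 2.26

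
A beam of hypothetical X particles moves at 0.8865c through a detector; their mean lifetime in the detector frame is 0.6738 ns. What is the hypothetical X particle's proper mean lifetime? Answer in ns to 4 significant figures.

γ = 1/√(1 − 0.8865²) = 2.16109
Proper time: τ₀ = Δt/γ = 0.6738/2.16109 = 0.3118 ns

τ₀ ≈ 0.3118 ns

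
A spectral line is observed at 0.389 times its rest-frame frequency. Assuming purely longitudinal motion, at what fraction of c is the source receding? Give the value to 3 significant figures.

β ≈ 0.737

f_obs/f_src = √((1−β)/(1+β)) = 0.389  ⇒  (1−β)/(1+β) = 0.15132
β = |1 − D²|/(1 + D²) = |1 − 0.15132|/(1 + 0.15132) = 0.737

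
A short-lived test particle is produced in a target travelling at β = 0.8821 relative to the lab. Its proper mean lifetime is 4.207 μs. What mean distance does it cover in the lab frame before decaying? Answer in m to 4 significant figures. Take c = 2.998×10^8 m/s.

d ≈ 2362 m

γ = 1/√(1 − 0.8821²) = 2.12286
Dilated lifetime: Δt = γτ₀ = 2.12286 × 4.207 μs = 8.93088 μs
d = vΔt = 0.8821c × 8.93088 μs = 2.64454×10^8 m/s × 8.93088×10^-6 s = 2362 m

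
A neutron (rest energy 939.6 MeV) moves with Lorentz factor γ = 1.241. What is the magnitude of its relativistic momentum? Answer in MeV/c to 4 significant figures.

p ≈ 690.5 MeV/c

β = √(1 − 1/γ²) = √(1 − 1/1.241²) = 0.592185
p = γβm₀c = 1.241 × 0.592185 × 939.6 MeV/c = 690.5 MeV/c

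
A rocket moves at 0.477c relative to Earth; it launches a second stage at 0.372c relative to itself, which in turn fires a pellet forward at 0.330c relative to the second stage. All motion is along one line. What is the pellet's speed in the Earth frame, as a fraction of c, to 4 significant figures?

Compose boost 2: (0.372 + 0.477)/(1 + 0.372×0.477) = 0.8490/1.17744 = 0.721053
Compose boost 3: (0.330 + 0.721053)/(1 + 0.330×0.721053) = 1.05105/1.23795 = 0.8490

u ≈ 0.8490c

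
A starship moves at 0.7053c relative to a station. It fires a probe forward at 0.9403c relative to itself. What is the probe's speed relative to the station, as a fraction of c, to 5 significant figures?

Relativistic velocity addition: u = (u' + v)/(1 + u'v/c²)
= (0.9403 + 0.7053)/(1 + 0.9403×0.7053) = 1.6456/1.663194 = 0.98942

u ≈ 0.98942c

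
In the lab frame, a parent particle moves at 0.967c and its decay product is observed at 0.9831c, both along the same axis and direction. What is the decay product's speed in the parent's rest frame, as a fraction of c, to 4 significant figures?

u' ≈ 0.3263c

Inverse velocity addition: u' = (u − v)/(1 − uv/c²)
= (0.9831 − 0.967)/(1 − 0.9831×0.967) = 0.01610/0.0493423 = 0.3263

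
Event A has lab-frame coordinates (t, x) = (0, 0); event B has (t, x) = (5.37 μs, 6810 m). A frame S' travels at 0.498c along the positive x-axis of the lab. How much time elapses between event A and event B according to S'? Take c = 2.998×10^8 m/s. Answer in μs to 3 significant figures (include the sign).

γ = 1/√(1 − 0.498²) = 1.1532
Δt' = γ(Δt − vΔx/c²) = 1.1532 × (5.37 μs − 0.498×6810 m / (2.998×10^8 m/s))
= 1.1532 × (-5.9421 μs) = -6.85 μs

Δt' ≈ -6.85 μs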